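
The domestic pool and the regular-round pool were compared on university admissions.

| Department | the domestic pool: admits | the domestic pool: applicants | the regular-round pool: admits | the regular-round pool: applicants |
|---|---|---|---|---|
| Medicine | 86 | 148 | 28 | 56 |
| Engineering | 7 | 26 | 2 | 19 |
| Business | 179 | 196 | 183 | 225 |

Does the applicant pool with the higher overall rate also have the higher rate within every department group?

Medicine: the domestic pool 86/148 = 58.1%, the regular-round pool 28/56 = 50.0% → the domestic pool
Engineering: the domestic pool 7/26 = 26.9%, the regular-round pool 2/19 = 10.5% → the domestic pool
Business: the domestic pool 179/196 = 91.3%, the regular-round pool 183/225 = 81.3% → the domestic pool
Overall: the domestic pool 272/370 = 73.5%, the regular-round pool 213/300 = 71.0% → the domestic pool
The domestic pool wins overall and in every department group — no reversal.

Yes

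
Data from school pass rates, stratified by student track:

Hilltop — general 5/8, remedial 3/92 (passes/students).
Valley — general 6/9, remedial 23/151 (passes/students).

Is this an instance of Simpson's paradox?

No

General: Hilltop 5/8 = 62.5%, Valley 6/9 = 66.7% → Valley
Remedial: Hilltop 3/92 = 3.3%, Valley 23/151 = 15.2% → Valley
Overall: Hilltop 8/100 = 8.0%, Valley 29/160 = 18.1% → Valley
Valley wins overall and in every student group — no reversal.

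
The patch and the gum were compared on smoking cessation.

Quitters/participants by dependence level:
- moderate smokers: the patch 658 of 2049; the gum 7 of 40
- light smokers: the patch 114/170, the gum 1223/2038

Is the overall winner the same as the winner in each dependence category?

Moderate smokers: the patch 658/2049 = 32.1%, the gum 7/40 = 17.5% → the patch
Light smokers: the patch 114/170 = 67.1%, the gum 1223/2038 = 60.0% → the patch
Overall: the patch 772/2219 = 34.8%, the gum 1230/2078 = 59.2% → the gum
The patch wins each dependence group but the gum wins overall — the comparison reverses. The patch's participants skew toward moderate smokers, which has a lower base rate.

No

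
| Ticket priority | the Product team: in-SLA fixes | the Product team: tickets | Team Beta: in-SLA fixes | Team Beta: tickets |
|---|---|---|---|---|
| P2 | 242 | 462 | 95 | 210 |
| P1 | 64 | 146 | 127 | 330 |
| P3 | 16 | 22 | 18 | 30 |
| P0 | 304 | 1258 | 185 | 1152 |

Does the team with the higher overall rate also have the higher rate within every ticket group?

Yes

P2: the Product team 242/462 = 52.4%, Team Beta 95/210 = 45.2% → the Product team
P1: the Product team 64/146 = 43.8%, Team Beta 127/330 = 38.5% → the Product team
P3: the Product team 16/22 = 72.7%, Team Beta 18/30 = 60.0% → the Product team
P0: the Product team 304/1258 = 24.2%, Team Beta 185/1152 = 16.1% → the Product team
Overall: the Product team 626/1888 = 33.2%, Team Beta 425/1722 = 24.7% → the Product team
The Product team wins overall and in every ticket group — no reversal.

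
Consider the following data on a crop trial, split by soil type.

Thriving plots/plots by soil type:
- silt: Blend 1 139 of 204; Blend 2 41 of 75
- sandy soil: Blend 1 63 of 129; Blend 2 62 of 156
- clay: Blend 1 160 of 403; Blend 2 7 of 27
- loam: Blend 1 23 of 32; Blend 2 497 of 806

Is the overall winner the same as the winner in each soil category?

No

Silt: Blend 1 139/204 = 68.1%, Blend 2 41/75 = 54.7% → Blend 1
Sandy soil: Blend 1 63/129 = 48.8%, Blend 2 62/156 = 39.7% → Blend 1
Clay: Blend 1 160/403 = 39.7%, Blend 2 7/27 = 25.9% → Blend 1
Loam: Blend 1 23/32 = 71.9%, Blend 2 497/806 = 61.7% → Blend 1
Overall: Blend 1 385/768 = 50.1%, Blend 2 607/1064 = 57.0% → Blend 2
Blend 1 wins each soil group but Blend 2 wins overall — the comparison reverses. Blend 1's plots skew toward clay, which has a lower base rate.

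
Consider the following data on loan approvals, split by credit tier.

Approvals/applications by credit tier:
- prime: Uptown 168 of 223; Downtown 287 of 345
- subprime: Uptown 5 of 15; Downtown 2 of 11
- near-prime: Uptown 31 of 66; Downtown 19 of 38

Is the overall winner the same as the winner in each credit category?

Prime: Uptown 168/223 = 75.3%, Downtown 287/345 = 83.2% → Downtown
Subprime: Uptown 5/15 = 33.3%, Downtown 2/11 = 18.2% → Uptown
Near-prime: Uptown 31/66 = 47.0%, Downtown 19/38 = 50.0% → Downtown
Overall: Uptown 204/304 = 67.1%, Downtown 308/394 = 78.2% → Downtown
Neither sweeps: Uptown wins 1 of 3 groups, Downtown wins 2. Downtown wins overall but not every group — no Simpson reversal.

No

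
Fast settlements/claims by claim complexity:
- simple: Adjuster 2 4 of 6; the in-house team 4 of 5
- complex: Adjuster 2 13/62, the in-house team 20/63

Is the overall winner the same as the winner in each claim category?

Yes

Simple: Adjuster 2 4/6 = 66.7%, the in-house team 4/5 = 80.0% → the in-house team
Complex: Adjuster 2 13/62 = 21.0%, the in-house team 20/63 = 31.7% → the in-house team
Overall: Adjuster 2 17/68 = 25.0%, the in-house team 24/68 = 35.3% → the in-house team
The in-house team wins overall and in every claim group — no reversal.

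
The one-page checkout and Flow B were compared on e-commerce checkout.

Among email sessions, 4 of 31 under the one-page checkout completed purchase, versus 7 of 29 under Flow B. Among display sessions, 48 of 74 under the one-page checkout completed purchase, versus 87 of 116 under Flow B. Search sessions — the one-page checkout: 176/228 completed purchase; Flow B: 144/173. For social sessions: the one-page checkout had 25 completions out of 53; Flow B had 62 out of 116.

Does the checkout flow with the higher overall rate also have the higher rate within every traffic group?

Email: the one-page checkout 4/31 = 12.9%, Flow B 7/29 = 24.1% → Flow B
Display: the one-page checkout 48/74 = 64.9%, Flow B 87/116 = 75.0% → Flow B
Search: the one-page checkout 176/228 = 77.2%, Flow B 144/173 = 83.2% → Flow B
Social: the one-page checkout 25/53 = 47.2%, Flow B 62/116 = 53.4% → Flow B
Overall: the one-page checkout 253/386 = 65.5%, Flow B 300/434 = 69.1% → Flow B
Flow B wins overall and in every traffic group — no reversal.

Yes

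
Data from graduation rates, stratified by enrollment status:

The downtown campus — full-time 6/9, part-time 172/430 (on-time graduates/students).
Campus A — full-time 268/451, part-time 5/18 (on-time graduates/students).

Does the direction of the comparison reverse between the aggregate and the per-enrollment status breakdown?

Yes

Full-time: the downtown campus 6/9 = 66.7%, Campus A 268/451 = 59.4% → the downtown campus
Part-time: the downtown campus 172/430 = 40.0%, Campus A 5/18 = 27.8% → the downtown campus
Overall: the downtown campus 178/439 = 40.5%, Campus A 273/469 = 58.2% → Campus A
The downtown campus wins each enrollment group but Campus A wins overall — the comparison reverses. The downtown campus's students skew toward part-time, which has a lower base rate.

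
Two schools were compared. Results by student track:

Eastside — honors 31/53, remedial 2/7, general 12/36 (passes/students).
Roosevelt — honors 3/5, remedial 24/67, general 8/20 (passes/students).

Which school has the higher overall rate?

Eastside

Honors: Eastside 31/53 = 58.5%, Roosevelt 3/5 = 60.0% → Roosevelt
Remedial: Eastside 2/7 = 28.6%, Roosevelt 24/67 = 35.8% → Roosevelt
General: Eastside 12/36 = 33.3%, Roosevelt 8/20 = 40.0% → Roosevelt
Overall: Eastside 45/96 = 46.9%, Roosevelt 35/92 = 38.0% → Eastside
(Roosevelt wins every student group but Eastside wins overall — Roosevelt's students skew toward the low-rate remedial group.)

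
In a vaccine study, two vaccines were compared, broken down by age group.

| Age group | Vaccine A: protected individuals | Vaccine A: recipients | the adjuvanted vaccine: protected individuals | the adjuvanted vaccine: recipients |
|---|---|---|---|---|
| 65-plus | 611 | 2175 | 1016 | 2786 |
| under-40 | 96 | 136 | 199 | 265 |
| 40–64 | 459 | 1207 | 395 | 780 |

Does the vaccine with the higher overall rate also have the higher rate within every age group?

65-plus: Vaccine A 611/2175 = 28.1%, the adjuvanted vaccine 1016/2786 = 36.5% → the adjuvanted vaccine
Under-40: Vaccine A 96/136 = 70.6%, the adjuvanted vaccine 199/265 = 75.1% → the adjuvanted vaccine
40–64: Vaccine A 459/1207 = 38.0%, the adjuvanted vaccine 395/780 = 50.6% → the adjuvanted vaccine
Overall: Vaccine A 1166/3518 = 33.1%, the adjuvanted vaccine 1610/3831 = 42.0% → the adjuvanted vaccine
The adjuvanted vaccine wins overall and in every age group — no reversal.

Yes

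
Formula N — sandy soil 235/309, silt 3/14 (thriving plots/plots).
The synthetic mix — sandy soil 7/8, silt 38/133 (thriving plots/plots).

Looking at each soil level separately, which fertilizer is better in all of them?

the synthetic mix

Sandy soil: Formula N 235/309 = 76.1%, the synthetic mix 7/8 = 87.5% → the synthetic mix
Silt: Formula N 3/14 = 21.4%, the synthetic mix 38/133 = 28.6% → the synthetic mix
The synthetic mix has the higher rate in both groups.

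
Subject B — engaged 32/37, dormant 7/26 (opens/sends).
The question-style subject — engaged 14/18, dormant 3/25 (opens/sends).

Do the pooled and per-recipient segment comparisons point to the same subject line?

Engaged: Subject B 32/37 = 86.5%, the question-style subject 14/18 = 77.8% → Subject B
Dormant: Subject B 7/26 = 26.9%, the question-style subject 3/25 = 12.0% → Subject B
Overall: Subject B 39/63 = 61.9%, the question-style subject 17/43 = 39.5% → Subject B
Subject B wins overall and in every recipient group — no reversal.

Yes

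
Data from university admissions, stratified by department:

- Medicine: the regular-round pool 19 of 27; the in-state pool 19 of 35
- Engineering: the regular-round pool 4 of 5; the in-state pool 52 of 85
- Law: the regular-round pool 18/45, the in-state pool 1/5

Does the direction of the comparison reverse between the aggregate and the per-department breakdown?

Medicine: the regular-round pool 19/27 = 70.4%, the in-state pool 19/35 = 54.3% → the regular-round pool
Engineering: the regular-round pool 4/5 = 80.0%, the in-state pool 52/85 = 61.2% → the regular-round pool
Law: the regular-round pool 18/45 = 40.0%, the in-state pool 1/5 = 20.0% → the regular-round pool
Overall: the regular-round pool 41/77 = 53.2%, the in-state pool 72/125 = 57.6% → the in-state pool
The regular-round pool wins each department group but the in-state pool wins overall — the comparison reverses. The regular-round pool's applicants skew toward Law, which has a lower base rate.

Yes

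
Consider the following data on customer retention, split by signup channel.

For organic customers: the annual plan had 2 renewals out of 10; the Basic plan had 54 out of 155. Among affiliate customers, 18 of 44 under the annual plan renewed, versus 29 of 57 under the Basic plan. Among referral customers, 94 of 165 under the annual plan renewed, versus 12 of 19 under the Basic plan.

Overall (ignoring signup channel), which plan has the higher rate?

the annual plan

Organic: the annual plan 2/10 = 20.0%, the Basic plan 54/155 = 34.8% → the Basic plan
Affiliate: the annual plan 18/44 = 40.9%, the Basic plan 29/57 = 50.9% → the Basic plan
Referral: the annual plan 94/165 = 57.0%, the Basic plan 12/19 = 63.2% → the Basic plan
Overall: the annual plan 114/219 = 52.1%, the Basic plan 95/231 = 41.1% → the annual plan
(The Basic plan wins every signup group but the annual plan wins overall — the Basic plan's customers skew toward the low-rate organic group.)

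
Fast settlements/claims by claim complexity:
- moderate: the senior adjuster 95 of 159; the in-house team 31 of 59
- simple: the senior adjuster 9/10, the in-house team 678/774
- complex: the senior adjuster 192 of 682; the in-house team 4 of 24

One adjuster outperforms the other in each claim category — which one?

the senior adjuster

Moderate: the senior adjuster 95/159 = 59.7%, the in-house team 31/59 = 52.5% → the senior adjuster
Simple: the senior adjuster 9/10 = 90.0%, the in-house team 678/774 = 87.6% → the senior adjuster
Complex: the senior adjuster 192/682 = 28.2%, the in-house team 4/24 = 16.7% → the senior adjuster
The senior adjuster has the higher rate in all 3 groups.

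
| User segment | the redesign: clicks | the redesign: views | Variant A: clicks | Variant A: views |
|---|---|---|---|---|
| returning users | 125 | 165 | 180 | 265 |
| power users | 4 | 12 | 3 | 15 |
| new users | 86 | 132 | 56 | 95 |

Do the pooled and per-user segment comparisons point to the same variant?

Returning users: the redesign 125/165 = 75.8%, Variant A 180/265 = 67.9% → the redesign
Power users: the redesign 4/12 = 33.3%, Variant A 3/15 = 20.0% → the redesign
New users: the redesign 86/132 = 65.2%, Variant A 56/95 = 58.9% → the redesign
Overall: the redesign 215/309 = 69.6%, Variant A 239/375 = 63.7% → the redesign
The redesign wins overall and in every user group — no reversal.

Yes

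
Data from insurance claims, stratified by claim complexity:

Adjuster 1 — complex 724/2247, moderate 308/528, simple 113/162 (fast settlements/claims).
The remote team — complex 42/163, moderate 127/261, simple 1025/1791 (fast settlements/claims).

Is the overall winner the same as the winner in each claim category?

No

Complex: Adjuster 1 724/2247 = 32.2%, the remote team 42/163 = 25.8% → Adjuster 1
Moderate: Adjuster 1 308/528 = 58.3%, the remote team 127/261 = 48.7% → Adjuster 1
Simple: Adjuster 1 113/162 = 69.8%, the remote team 1025/1791 = 57.2% → Adjuster 1
Overall: Adjuster 1 1145/2937 = 39.0%, the remote team 1194/2215 = 53.9% → the remote team
Adjuster 1 wins each claim group but the remote team wins overall — the comparison reverses. Adjuster 1's claims skew toward complex, which has a lower base rate.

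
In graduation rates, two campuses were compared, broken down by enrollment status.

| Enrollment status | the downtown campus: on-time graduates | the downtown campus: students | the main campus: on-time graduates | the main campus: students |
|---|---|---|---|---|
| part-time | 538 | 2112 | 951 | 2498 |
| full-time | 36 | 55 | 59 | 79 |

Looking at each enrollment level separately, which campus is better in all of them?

the main campus

Part-time: the downtown campus 538/2112 = 25.5%, the main campus 951/2498 = 38.1% → the main campus
Full-time: the downtown campus 36/55 = 65.5%, the main campus 59/79 = 74.7% → the main campus
The main campus has the higher rate in both groups.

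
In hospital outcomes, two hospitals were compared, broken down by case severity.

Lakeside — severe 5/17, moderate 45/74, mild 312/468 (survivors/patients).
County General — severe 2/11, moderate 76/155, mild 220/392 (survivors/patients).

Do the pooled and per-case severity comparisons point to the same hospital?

Yes

Severe: Lakeside 5/17 = 29.4%, County General 2/11 = 18.2% → Lakeside
Moderate: Lakeside 45/74 = 60.8%, County General 76/155 = 49.0% → Lakeside
Mild: Lakeside 312/468 = 66.7%, County General 220/392 = 56.1% → Lakeside
Overall: Lakeside 362/559 = 64.8%, County General 298/558 = 53.4% → Lakeside
Lakeside wins overall and in every case group — no reversal.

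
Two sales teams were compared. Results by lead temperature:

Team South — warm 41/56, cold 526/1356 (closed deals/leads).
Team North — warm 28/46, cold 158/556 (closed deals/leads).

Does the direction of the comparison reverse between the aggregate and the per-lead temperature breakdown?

No

Warm: Team South 41/56 = 73.2%, Team North 28/46 = 60.9% → Team South
Cold: Team South 526/1356 = 38.8%, Team North 158/556 = 28.4% → Team South
Overall: Team South 567/1412 = 40.2%, Team North 186/602 = 30.9% → Team South
Team South wins overall and in every lead group — no reversal.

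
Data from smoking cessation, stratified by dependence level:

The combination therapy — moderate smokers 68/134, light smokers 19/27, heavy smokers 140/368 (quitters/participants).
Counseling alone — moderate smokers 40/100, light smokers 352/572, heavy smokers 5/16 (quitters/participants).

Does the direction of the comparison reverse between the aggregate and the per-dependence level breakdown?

Moderate smokers: the combination therapy 68/134 = 50.7%, counseling alone 40/100 = 40.0% → the combination therapy
Light smokers: the combination therapy 19/27 = 70.4%, counseling alone 352/572 = 61.5% → the combination therapy
Heavy smokers: the combination therapy 140/368 = 38.0%, counseling alone 5/16 = 31.2% → the combination therapy
Overall: the combination therapy 227/529 = 42.9%, counseling alone 397/688 = 57.7% → counseling alone
The combination therapy wins each dependence group but counseling alone wins overall — the comparison reverses. The combination therapy's participants skew toward heavy smokers, which has a lower base rate.

Yes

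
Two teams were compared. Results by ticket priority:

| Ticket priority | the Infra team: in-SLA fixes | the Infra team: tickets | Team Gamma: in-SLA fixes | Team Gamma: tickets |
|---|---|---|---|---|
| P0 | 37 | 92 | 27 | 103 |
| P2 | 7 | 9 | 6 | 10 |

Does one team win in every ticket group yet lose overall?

P0: the Infra team 37/92 = 40.2%, Team Gamma 27/103 = 26.2% → the Infra team
P2: the Infra team 7/9 = 77.8%, Team Gamma 6/10 = 60.0% → the Infra team
Overall: the Infra team 44/101 = 43.6%, Team Gamma 33/113 = 29.2% → the Infra team
The Infra team wins overall and in every ticket group — no reversal.

No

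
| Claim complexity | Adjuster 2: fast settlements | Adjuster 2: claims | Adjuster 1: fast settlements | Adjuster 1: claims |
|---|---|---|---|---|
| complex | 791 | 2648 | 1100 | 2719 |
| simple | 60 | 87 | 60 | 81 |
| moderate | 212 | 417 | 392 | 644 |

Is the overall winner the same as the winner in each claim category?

Complex: Adjuster 2 791/2648 = 29.9%, Adjuster 1 1100/2719 = 40.5% → Adjuster 1
Simple: Adjuster 2 60/87 = 69.0%, Adjuster 1 60/81 = 74.1% → Adjuster 1
Moderate: Adjuster 2 212/417 = 50.8%, Adjuster 1 392/644 = 60.9% → Adjuster 1
Overall: Adjuster 2 1063/3152 = 33.7%, Adjuster 1 1552/3444 = 45.1% → Adjuster 1
Adjuster 1 wins overall and in every claim group — no reversal.

Yes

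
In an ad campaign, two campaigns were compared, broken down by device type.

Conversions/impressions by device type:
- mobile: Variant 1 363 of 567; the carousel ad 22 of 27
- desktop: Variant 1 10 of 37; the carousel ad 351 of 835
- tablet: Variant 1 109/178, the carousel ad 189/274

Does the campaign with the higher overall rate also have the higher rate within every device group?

No

Mobile: Variant 1 363/567 = 64.0%, the carousel ad 22/27 = 81.5% → the carousel ad
Desktop: Variant 1 10/37 = 27.0%, the carousel ad 351/835 = 42.0% → the carousel ad
Tablet: Variant 1 109/178 = 61.2%, the carousel ad 189/274 = 69.0% → the carousel ad
Overall: Variant 1 482/782 = 61.6%, the carousel ad 562/1136 = 49.5% → Variant 1
The carousel ad wins each device group but Variant 1 wins overall — the comparison reverses. The carousel ad's impressions skew toward desktop, which has a lower base rate.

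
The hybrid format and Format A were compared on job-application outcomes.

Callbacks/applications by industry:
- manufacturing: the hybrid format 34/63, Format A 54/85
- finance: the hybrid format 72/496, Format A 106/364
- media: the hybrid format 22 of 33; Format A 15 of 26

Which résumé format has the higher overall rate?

Format A

Manufacturing: the hybrid format 34/63 = 54.0%, Format A 54/85 = 63.5% → Format A
Finance: the hybrid format 72/496 = 14.5%, Format A 106/364 = 29.1% → Format A
Media: the hybrid format 22/33 = 66.7%, Format A 15/26 = 57.7% → the hybrid format
Overall: the hybrid format 128/592 = 21.6%, Format A 175/475 = 36.8% → Format A
(Neither sweeps every industry group, but Format A has the higher pooled rate.)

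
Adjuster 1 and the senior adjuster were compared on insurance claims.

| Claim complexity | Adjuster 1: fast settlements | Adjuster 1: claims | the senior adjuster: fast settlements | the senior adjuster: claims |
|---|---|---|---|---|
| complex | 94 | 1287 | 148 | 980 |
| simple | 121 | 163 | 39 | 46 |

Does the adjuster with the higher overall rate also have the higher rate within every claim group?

Yes

Complex: Adjuster 1 94/1287 = 7.3%, the senior adjuster 148/980 = 15.1% → the senior adjuster
Simple: Adjuster 1 121/163 = 74.2%, the senior adjuster 39/46 = 84.8% → the senior adjuster
Overall: Adjuster 1 215/1450 = 14.8%, the senior adjuster 187/1026 = 18.2% → the senior adjuster
The senior adjuster wins overall and in every claim group — no reversal.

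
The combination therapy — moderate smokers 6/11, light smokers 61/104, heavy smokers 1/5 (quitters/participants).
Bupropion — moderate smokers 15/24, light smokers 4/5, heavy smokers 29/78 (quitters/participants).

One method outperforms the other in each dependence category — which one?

Moderate smokers: the combination therapy 6/11 = 54.5%, bupropion 15/24 = 62.5% → bupropion
Light smokers: the combination therapy 61/104 = 58.7%, bupropion 4/5 = 80.0% → bupropion
Heavy smokers: the combination therapy 1/5 = 20.0%, bupropion 29/78 = 37.2% → bupropion
Bupropion has the higher rate in all 3 groups.

bupropion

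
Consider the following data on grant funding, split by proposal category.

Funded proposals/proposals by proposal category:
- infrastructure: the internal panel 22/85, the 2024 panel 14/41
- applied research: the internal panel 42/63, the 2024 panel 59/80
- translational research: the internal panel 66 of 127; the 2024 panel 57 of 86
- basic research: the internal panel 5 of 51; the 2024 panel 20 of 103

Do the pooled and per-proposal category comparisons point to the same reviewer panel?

Yes

Infrastructure: the internal panel 22/85 = 25.9%, the 2024 panel 14/41 = 34.1% → the 2024 panel
Applied research: the internal panel 42/63 = 66.7%, the 2024 panel 59/80 = 73.8% → the 2024 panel
Translational research: the internal panel 66/127 = 52.0%, the 2024 panel 57/86 = 66.3% → the 2024 panel
Basic research: the internal panel 5/51 = 9.8%, the 2024 panel 20/103 = 19.4% → the 2024 panel
Overall: the internal panel 135/326 = 41.4%, the 2024 panel 150/310 = 48.4% → the 2024 panel
The 2024 panel wins overall and in every proposal group — no reversal.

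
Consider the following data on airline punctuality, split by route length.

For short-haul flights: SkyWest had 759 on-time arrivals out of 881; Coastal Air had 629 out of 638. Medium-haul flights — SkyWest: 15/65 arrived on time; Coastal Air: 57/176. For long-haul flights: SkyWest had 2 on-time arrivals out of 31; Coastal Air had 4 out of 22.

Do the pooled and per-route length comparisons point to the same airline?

Yes

Short-haul: SkyWest 759/881 = 86.2%, Coastal Air 629/638 = 98.6% → Coastal Air
Medium-haul: SkyWest 15/65 = 23.1%, Coastal Air 57/176 = 32.4% → Coastal Air
Long-haul: SkyWest 2/31 = 6.5%, Coastal Air 4/22 = 18.2% → Coastal Air
Overall: SkyWest 776/977 = 79.4%, Coastal Air 690/836 = 82.5% → Coastal Air
Coastal Air wins overall and in every route group — no reversal.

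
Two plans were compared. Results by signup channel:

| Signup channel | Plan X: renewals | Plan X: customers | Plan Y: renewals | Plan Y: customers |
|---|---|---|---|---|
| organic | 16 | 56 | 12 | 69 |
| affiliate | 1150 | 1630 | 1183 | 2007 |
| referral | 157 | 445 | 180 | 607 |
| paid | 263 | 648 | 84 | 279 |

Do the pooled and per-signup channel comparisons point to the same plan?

Organic: Plan X 16/56 = 28.6%, Plan Y 12/69 = 17.4% → Plan X
Affiliate: Plan X 1150/1630 = 70.6%, Plan Y 1183/2007 = 58.9% → Plan X
Referral: Plan X 157/445 = 35.3%, Plan Y 180/607 = 29.7% → Plan X
Paid: Plan X 263/648 = 40.6%, Plan Y 84/279 = 30.1% → Plan X
Overall: Plan X 1586/2779 = 57.1%, Plan Y 1459/2962 = 49.3% → Plan X
Plan X wins overall and in every signup group — no reversal.

Yes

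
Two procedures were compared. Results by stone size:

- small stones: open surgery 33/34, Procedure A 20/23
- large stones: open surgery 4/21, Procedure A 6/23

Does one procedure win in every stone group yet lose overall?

Small stones: open surgery 33/34 = 97.1%, Procedure A 20/23 = 87.0% → open surgery
Large stones: open surgery 4/21 = 19.0%, Procedure A 6/23 = 26.1% → Procedure A
Overall: open surgery 37/55 = 67.3%, Procedure A 26/46 = 56.5% → open surgery
Neither sweeps: open surgery wins 1 of 2 groups, Procedure A wins 1. Open surgery wins overall but not every group — no Simpson reversal.

No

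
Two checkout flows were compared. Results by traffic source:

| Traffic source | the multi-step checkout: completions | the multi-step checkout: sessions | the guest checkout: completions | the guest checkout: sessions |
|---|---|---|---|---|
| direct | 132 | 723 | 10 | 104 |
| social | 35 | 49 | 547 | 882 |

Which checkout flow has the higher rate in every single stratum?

the multi-step checkout

Direct: the multi-step checkout 132/723 = 18.3%, the guest checkout 10/104 = 9.6% → the multi-step checkout
Social: the multi-step checkout 35/49 = 71.4%, the guest checkout 547/882 = 62.0% → the multi-step checkout
The multi-step checkout has the higher rate in both groups.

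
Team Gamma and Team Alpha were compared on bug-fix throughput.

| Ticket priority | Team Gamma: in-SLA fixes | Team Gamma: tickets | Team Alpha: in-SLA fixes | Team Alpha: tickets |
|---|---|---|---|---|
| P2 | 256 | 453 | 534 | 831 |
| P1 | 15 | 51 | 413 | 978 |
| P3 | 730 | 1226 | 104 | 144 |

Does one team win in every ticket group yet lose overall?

Yes

P2: Team Gamma 256/453 = 56.5%, Team Alpha 534/831 = 64.3% → Team Alpha
P1: Team Gamma 15/51 = 29.4%, Team Alpha 413/978 = 42.2% → Team Alpha
P3: Team Gamma 730/1226 = 59.5%, Team Alpha 104/144 = 72.2% → Team Alpha
Overall: Team Gamma 1001/1730 = 57.9%, Team Alpha 1051/1953 = 53.8% → Team Gamma
Team Alpha wins each ticket group but Team Gamma wins overall — the comparison reverses. Team Alpha's tickets skew toward P1, which has a lower base rate.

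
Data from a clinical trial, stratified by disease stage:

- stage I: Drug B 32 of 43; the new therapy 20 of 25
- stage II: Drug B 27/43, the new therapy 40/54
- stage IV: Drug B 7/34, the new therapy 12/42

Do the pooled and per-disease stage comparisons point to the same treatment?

Stage I: Drug B 32/43 = 74.4%, the new therapy 20/25 = 80.0% → the new therapy
Stage II: Drug B 27/43 = 62.8%, the new therapy 40/54 = 74.1% → the new therapy
Stage IV: Drug B 7/34 = 20.6%, the new therapy 12/42 = 28.6% → the new therapy
Overall: Drug B 66/120 = 55.0%, the new therapy 72/121 = 59.5% → the new therapy
The new therapy wins overall and in every disease group — no reversal.

Yes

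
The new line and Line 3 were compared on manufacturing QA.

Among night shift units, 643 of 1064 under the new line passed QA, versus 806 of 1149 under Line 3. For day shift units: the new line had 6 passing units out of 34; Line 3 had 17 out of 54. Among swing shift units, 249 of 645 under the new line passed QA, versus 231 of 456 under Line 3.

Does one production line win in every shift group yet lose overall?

No

Night shift: the new line 643/1064 = 60.4%, Line 3 806/1149 = 70.1% → Line 3
Day shift: the new line 6/34 = 17.6%, Line 3 17/54 = 31.5% → Line 3
Swing shift: the new line 249/645 = 38.6%, Line 3 231/456 = 50.7% → Line 3
Overall: the new line 898/1743 = 51.5%, Line 3 1054/1659 = 63.5% → Line 3
Line 3 wins overall and in every shift group — no reversal.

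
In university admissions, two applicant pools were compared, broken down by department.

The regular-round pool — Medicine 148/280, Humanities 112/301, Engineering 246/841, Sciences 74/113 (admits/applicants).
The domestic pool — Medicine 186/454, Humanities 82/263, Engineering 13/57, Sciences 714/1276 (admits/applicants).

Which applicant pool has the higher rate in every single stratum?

the regular-round pool

Medicine: the regular-round pool 148/280 = 52.9%, the domestic pool 186/454 = 41.0% → the regular-round pool
Humanities: the regular-round pool 112/301 = 37.2%, the domestic pool 82/263 = 31.2% → the regular-round pool
Engineering: the regular-round pool 246/841 = 29.3%, the domestic pool 13/57 = 22.8% → the regular-round pool
Sciences: the regular-round pool 74/113 = 65.5%, the domestic pool 714/1276 = 56.0% → the regular-round pool
The regular-round pool has the higher rate in all 4 groups.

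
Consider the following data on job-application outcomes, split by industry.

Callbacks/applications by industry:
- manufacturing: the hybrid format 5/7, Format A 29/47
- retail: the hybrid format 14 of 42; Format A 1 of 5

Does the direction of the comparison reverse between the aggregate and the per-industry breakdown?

Manufacturing: the hybrid format 5/7 = 71.4%, Format A 29/47 = 61.7% → the hybrid format
Retail: the hybrid format 14/42 = 33.3%, Format A 1/5 = 20.0% → the hybrid format
Overall: the hybrid format 19/49 = 38.8%, Format A 30/52 = 57.7% → Format A
The hybrid format wins each industry group but Format A wins overall — the comparison reverses. The hybrid format's applications skew toward retail, which has a lower base rate.

Yes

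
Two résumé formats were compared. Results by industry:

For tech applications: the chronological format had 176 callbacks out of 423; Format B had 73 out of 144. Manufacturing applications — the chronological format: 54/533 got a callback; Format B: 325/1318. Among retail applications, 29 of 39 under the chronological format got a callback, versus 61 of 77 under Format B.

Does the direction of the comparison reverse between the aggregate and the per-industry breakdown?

No

Tech: the chronological format 176/423 = 41.6%, Format B 73/144 = 50.7% → Format B
Manufacturing: the chronological format 54/533 = 10.1%, Format B 325/1318 = 24.7% → Format B
Retail: the chronological format 29/39 = 74.4%, Format B 61/77 = 79.2% → Format B
Overall: the chronological format 259/995 = 26.0%, Format B 459/1539 = 29.8% → Format B
Format B wins overall and in every industry group — no reversal.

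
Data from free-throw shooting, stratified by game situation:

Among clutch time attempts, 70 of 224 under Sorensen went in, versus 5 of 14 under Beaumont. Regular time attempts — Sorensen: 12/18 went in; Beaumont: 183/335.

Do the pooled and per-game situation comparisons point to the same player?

No

Clutch time: Sorensen 70/224 = 31.2%, Beaumont 5/14 = 35.7% → Beaumont
Regular time: Sorensen 12/18 = 66.7%, Beaumont 183/335 = 54.6% → Sorensen
Overall: Sorensen 82/242 = 33.9%, Beaumont 188/349 = 53.9% → Beaumont
Neither sweeps: Sorensen wins 1 of 2 groups, Beaumont wins 1. Beaumont wins overall but not every group — no Simpson reversal.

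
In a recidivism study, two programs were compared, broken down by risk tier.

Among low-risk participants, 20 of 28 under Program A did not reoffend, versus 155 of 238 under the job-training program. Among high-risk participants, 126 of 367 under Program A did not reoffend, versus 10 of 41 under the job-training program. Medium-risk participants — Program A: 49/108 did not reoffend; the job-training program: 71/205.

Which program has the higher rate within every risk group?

Program A

Low-risk: Program A 20/28 = 71.4%, the job-training program 155/238 = 65.1% → Program A
High-risk: Program A 126/367 = 34.3%, the job-training program 10/41 = 24.4% → Program A
Medium-risk: Program A 49/108 = 45.4%, the job-training program 71/205 = 34.6% → Program A
Program A has the higher rate in all 3 groups.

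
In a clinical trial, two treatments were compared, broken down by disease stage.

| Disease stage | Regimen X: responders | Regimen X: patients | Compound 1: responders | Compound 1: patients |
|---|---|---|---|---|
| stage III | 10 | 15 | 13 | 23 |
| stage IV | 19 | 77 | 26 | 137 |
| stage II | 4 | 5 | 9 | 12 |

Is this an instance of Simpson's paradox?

No

Stage III: Regimen X 10/15 = 66.7%, Compound 1 13/23 = 56.5% → Regimen X
Stage IV: Regimen X 19/77 = 24.7%, Compound 1 26/137 = 19.0% → Regimen X
Stage II: Regimen X 4/5 = 80.0%, Compound 1 9/12 = 75.0% → Regimen X
Overall: Regimen X 33/97 = 34.0%, Compound 1 48/172 = 27.9% → Regimen X
Regimen X wins overall and in every disease group — no reversal.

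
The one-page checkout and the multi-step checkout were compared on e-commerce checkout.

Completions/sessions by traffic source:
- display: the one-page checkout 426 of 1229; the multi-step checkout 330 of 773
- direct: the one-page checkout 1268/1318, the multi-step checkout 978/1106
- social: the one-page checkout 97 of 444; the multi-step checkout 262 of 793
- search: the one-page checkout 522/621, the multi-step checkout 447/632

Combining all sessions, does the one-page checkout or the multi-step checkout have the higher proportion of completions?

Display: the one-page checkout 426/1229 = 34.7%, the multi-step checkout 330/773 = 42.7% → the multi-step checkout
Direct: the one-page checkout 1268/1318 = 96.2%, the multi-step checkout 978/1106 = 88.4% → the one-page checkout
Social: the one-page checkout 97/444 = 21.8%, the multi-step checkout 262/793 = 33.0% → the multi-step checkout
Search: the one-page checkout 522/621 = 84.1%, the multi-step checkout 447/632 = 70.7% → the one-page checkout
Overall: the one-page checkout 2313/3612 = 64.0%, the multi-step checkout 2017/3304 = 61.0% → the one-page checkout
(Neither sweeps every traffic group, but the one-page checkout has the higher pooled rate.)

the one-page checkout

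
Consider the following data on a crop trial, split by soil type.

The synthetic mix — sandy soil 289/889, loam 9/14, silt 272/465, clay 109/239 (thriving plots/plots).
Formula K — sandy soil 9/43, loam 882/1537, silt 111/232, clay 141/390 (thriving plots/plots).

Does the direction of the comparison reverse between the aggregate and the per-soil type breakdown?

Sandy soil: the synthetic mix 289/889 = 32.5%, Formula K 9/43 = 20.9% → the synthetic mix
Loam: the synthetic mix 9/14 = 64.3%, Formula K 882/1537 = 57.4% → the synthetic mix
Silt: the synthetic mix 272/465 = 58.5%, Formula K 111/232 = 47.8% → the synthetic mix
Clay: the synthetic mix 109/239 = 45.6%, Formula K 141/390 = 36.2% → the synthetic mix
Overall: the synthetic mix 679/1607 = 42.3%, Formula K 1143/2202 = 51.9% → Formula K
The synthetic mix wins each soil group but Formula K wins overall — the comparison reverses. The synthetic mix's plots skew toward sandy soil, which has a lower base rate.

Yes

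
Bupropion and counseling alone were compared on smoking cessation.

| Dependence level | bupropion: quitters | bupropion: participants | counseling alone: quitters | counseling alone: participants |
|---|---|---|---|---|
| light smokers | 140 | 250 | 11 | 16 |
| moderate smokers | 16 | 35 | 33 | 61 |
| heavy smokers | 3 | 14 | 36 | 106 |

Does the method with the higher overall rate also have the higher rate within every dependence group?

Light smokers: bupropion 140/250 = 56.0%, counseling alone 11/16 = 68.8% → counseling alone
Moderate smokers: bupropion 16/35 = 45.7%, counseling alone 33/61 = 54.1% → counseling alone
Heavy smokers: bupropion 3/14 = 21.4%, counseling alone 36/106 = 34.0% → counseling alone
Overall: bupropion 159/299 = 53.2%, counseling alone 80/183 = 43.7% → bupropion
Counseling alone wins each dependence group but bupropion wins overall — the comparison reverses. Counseling alone's participants skew toward heavy smokers, which has a lower base rate.

No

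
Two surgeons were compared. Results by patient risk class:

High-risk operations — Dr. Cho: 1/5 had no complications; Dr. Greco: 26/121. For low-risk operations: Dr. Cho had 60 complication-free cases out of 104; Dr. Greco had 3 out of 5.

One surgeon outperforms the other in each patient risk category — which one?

Dr. Greco

High-risk: Dr. Cho 1/5 = 20.0%, Dr. Greco 26/121 = 21.5% → Dr. Greco
Low-risk: Dr. Cho 60/104 = 57.7%, Dr. Greco 3/5 = 60.0% → Dr. Greco
Dr. Greco has the higher rate in both groups.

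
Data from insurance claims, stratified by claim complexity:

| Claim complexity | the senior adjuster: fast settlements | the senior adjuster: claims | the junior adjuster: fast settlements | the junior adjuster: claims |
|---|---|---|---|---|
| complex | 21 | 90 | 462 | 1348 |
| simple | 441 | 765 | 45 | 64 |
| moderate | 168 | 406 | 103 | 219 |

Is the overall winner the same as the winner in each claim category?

Complex: the senior adjuster 21/90 = 23.3%, the junior adjuster 462/1348 = 34.3% → the junior adjuster
Simple: the senior adjuster 441/765 = 57.6%, the junior adjuster 45/64 = 70.3% → the junior adjuster
Moderate: the senior adjuster 168/406 = 41.4%, the junior adjuster 103/219 = 47.0% → the junior adjuster
Overall: the senior adjuster 630/1261 = 50.0%, the junior adjuster 610/1631 = 37.4% → the senior adjuster
The junior adjuster wins each claim group but the senior adjuster wins overall — the comparison reverses. The junior adjuster's claims skew toward complex, which has a lower base rate.

No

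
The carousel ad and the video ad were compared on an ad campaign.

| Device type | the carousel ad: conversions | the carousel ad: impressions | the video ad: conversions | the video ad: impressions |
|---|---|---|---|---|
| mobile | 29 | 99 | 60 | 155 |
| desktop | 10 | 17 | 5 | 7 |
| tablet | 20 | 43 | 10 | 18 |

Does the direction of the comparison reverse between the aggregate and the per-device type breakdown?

No

Mobile: the carousel ad 29/99 = 29.3%, the video ad 60/155 = 38.7% → the video ad
Desktop: the carousel ad 10/17 = 58.8%, the video ad 5/7 = 71.4% → the video ad
Tablet: the carousel ad 20/43 = 46.5%, the video ad 10/18 = 55.6% → the video ad
Overall: the carousel ad 59/159 = 37.1%, the video ad 75/180 = 41.7% → the video ad
The video ad wins overall and in every device group — no reversal.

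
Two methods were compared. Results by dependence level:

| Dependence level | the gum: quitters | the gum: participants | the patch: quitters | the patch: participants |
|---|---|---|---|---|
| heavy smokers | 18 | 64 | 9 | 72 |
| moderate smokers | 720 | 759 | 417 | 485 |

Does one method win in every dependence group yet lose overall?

No

Heavy smokers: the gum 18/64 = 28.1%, the patch 9/72 = 12.5% → the gum
Moderate smokers: the gum 720/759 = 94.9%, the patch 417/485 = 86.0% → the gum
Overall: the gum 738/823 = 89.7%, the patch 426/557 = 76.5% → the gum
The gum wins overall and in every dependence group — no reversal.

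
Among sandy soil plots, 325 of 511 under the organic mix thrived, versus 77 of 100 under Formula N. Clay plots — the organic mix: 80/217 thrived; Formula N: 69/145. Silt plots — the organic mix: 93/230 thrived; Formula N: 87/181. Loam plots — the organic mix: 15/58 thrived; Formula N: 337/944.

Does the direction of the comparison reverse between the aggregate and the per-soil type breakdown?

Sandy soil: the organic mix 325/511 = 63.6%, Formula N 77/100 = 77.0% → Formula N
Clay: the organic mix 80/217 = 36.9%, Formula N 69/145 = 47.6% → Formula N
Silt: the organic mix 93/230 = 40.4%, Formula N 87/181 = 48.1% → Formula N
Loam: the organic mix 15/58 = 25.9%, Formula N 337/944 = 35.7% → Formula N
Overall: the organic mix 513/1016 = 50.5%, Formula N 570/1370 = 41.6% → the organic mix
Formula N wins each soil group but the organic mix wins overall — the comparison reverses. Formula N's plots skew toward loam, which has a lower base rate.

Yes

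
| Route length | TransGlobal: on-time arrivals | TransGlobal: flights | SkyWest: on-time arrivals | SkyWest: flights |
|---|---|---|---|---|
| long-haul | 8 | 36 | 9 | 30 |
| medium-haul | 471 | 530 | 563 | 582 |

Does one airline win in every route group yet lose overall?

Long-haul: TransGlobal 8/36 = 22.2%, SkyWest 9/30 = 30.0% → SkyWest
Medium-haul: TransGlobal 471/530 = 88.9%, SkyWest 563/582 = 96.7% → SkyWest
Overall: TransGlobal 479/566 = 84.6%, SkyWest 572/612 = 93.5% → SkyWest
SkyWest wins overall and in every route group — no reversal.

No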